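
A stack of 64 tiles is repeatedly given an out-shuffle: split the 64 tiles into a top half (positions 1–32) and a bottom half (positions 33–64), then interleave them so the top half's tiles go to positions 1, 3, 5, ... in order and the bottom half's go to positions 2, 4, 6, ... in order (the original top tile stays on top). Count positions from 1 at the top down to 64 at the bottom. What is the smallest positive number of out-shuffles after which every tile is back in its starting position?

The out-shuffle permutes the 64 positions with cycle lengths [1, 1, 2, 3, 3, 6, 6, 6, 6, 6, 6, 6, 6, 6].
Every tile is home exactly when every cycle has completed a whole number of laps, i.e. after lcm(1, 2, 3, 6) = 6 out-shuffles.

6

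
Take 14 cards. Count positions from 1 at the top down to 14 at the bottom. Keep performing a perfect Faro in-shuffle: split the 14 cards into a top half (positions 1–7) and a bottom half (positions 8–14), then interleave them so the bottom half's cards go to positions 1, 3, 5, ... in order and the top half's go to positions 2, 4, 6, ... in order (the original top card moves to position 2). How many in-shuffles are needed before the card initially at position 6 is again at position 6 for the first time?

Follow position 6 under repeated in-shuffles:
6 → 12 → 9 → 3 → 6
It first returns after 4 in-shuffles.

4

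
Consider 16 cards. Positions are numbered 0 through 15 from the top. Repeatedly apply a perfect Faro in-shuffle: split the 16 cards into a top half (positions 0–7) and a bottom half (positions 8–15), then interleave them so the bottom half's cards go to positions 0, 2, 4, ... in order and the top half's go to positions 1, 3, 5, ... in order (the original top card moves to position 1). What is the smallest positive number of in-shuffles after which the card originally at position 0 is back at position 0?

8

Follow position 0 under repeated in-shuffles:
0 → 1 → 3 → 7 → 15 → 14 → 12 → 8 → 0
It first returns after 8 in-shuffles.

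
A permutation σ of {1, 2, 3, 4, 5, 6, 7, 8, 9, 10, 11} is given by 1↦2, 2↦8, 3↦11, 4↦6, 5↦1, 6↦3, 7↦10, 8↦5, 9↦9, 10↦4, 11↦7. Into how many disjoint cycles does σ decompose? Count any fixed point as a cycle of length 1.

Cycle decomposition: (1 2 8 5) (3 11 7 10 4 6) (9).
3 cycles.

3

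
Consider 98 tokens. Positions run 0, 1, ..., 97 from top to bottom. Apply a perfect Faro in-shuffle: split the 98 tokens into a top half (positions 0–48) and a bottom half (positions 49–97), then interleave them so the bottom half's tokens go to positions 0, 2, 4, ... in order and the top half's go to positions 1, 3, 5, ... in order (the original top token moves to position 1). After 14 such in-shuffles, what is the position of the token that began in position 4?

Track position through each in-shuffle: 4 → 9 → 19 → 39 → 79 → ... (continuing for 14 shuffles total) → 46.

46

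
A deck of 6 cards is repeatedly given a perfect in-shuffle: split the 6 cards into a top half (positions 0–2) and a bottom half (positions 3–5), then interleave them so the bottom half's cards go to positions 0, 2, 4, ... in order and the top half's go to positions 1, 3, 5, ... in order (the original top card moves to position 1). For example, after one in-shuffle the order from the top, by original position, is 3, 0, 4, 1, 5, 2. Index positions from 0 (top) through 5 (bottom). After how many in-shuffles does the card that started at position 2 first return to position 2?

Follow position 2 under repeated in-shuffles:
2 → 5 → 4 → 2
It first returns after 3 in-shuffles.

3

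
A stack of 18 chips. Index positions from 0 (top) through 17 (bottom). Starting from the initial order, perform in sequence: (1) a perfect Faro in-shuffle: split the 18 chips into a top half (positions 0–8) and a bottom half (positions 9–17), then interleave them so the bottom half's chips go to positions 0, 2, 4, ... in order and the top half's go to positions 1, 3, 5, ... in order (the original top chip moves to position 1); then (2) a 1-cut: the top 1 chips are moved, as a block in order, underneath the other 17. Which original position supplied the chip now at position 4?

2

Undo the operations in reverse order, starting from position 4:
  undo op 2 (cut 1): 4 ← 5
  undo op 1 (in-shuffle, from top half): 5 ← 2
So the chip at position 4 came from original position 2.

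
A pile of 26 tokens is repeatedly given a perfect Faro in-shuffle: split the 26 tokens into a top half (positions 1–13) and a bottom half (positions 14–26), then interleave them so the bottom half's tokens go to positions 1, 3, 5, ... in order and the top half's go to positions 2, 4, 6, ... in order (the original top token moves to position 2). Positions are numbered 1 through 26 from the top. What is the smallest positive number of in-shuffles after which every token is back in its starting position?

18

The in-shuffle permutes the 26 positions with cycle lengths [2, 6, 18].
Every token is home exactly when every cycle has completed a whole number of laps, i.e. after lcm(2, 6, 18) = 18 in-shuffles.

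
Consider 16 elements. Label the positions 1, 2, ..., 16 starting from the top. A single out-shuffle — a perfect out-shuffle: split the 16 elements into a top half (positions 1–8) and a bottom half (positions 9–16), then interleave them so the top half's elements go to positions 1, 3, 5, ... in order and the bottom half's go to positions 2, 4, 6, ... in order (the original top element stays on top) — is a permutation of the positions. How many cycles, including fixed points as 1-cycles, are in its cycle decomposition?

Trace each unvisited position around until it returns:
(1) (2 3 5 9) (4 7 13 10) (6 11) (8 15 14 12) (16)
6 cycles in total.

6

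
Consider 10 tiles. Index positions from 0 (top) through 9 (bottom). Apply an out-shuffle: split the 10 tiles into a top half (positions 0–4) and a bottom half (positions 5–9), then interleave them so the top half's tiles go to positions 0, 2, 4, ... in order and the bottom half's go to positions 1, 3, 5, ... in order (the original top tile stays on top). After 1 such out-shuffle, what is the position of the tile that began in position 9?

Position 9 is a fixed point of every out-shuffle, so the tile never moves.

9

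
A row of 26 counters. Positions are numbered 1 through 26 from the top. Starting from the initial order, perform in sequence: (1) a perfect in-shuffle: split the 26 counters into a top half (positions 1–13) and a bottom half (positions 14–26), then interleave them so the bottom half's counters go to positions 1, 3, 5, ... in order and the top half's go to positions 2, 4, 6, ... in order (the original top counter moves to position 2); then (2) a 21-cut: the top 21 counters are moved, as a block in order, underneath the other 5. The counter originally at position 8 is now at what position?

21

Track the counter from position 8 forward through each operation:
  after op 1 (in-shuffle): 8 → 16
  after op 2 (cut 21): 16 → 21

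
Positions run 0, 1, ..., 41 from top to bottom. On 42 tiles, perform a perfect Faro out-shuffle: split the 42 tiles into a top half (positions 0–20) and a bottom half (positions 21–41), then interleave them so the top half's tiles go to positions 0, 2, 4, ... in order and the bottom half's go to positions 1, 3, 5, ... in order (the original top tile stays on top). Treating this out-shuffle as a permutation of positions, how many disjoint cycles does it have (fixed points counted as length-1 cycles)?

4

Trace each unvisited position around until it returns:
(0) (1 2 4 8 16 32 ... len 20) (3 6 12 24 7 14 ... len 20) (41)
4 cycles in total.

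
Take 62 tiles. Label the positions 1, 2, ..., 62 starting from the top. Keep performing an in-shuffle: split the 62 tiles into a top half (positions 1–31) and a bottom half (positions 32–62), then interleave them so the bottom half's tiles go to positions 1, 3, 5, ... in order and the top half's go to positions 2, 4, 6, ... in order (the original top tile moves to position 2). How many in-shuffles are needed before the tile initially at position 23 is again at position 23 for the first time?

Follow position 23 under repeated in-shuffles:
23 → 46 → 29 → 58 → 53 → 43 → 23
It first returns after 6 in-shuffles.

6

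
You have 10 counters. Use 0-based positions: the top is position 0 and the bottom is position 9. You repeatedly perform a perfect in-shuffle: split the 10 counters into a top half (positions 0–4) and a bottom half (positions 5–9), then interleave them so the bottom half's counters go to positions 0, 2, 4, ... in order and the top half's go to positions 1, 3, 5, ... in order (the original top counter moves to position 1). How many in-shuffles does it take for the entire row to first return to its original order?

10

The in-shuffle permutes the 10 positions with cycle lengths [10].
Every counter is home exactly when every cycle has completed a whole number of laps, i.e. after lcm(10) = 10 in-shuffles.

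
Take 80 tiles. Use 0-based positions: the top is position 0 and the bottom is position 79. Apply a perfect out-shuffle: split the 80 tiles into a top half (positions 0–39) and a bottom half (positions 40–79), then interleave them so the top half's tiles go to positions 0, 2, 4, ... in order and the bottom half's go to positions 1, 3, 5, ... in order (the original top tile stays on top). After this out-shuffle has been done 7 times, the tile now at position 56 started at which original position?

Work backwards from position 56, undoing one out-shuffle at a time:
56 ← 28 ← 14 ← 7 ← 43 ← 61 ← 70 ← 35
So the tile now at position 56 started at position 35.

35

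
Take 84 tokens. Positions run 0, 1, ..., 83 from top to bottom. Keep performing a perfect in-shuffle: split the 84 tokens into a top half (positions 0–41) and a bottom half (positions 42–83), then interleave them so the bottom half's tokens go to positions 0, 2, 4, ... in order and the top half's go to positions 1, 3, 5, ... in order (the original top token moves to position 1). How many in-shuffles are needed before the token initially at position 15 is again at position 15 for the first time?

8

Follow position 15 under repeated in-shuffles:
15 → 31 → 63 → 42 → 0 → 1 → 3 → 7 → 15
It first returns after 8 in-shuffles.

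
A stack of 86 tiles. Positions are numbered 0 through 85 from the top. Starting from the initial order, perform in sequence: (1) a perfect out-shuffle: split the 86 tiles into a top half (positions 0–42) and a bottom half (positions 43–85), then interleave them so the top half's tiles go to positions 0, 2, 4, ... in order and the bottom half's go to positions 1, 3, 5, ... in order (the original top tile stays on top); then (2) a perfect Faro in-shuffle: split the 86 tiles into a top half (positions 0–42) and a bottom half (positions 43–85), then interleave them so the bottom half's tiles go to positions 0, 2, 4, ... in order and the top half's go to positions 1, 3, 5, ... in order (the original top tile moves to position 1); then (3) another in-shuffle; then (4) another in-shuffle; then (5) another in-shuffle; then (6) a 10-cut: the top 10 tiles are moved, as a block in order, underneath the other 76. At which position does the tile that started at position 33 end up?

17

Track the tile from position 33 forward through each operation:
  after op 1 (out-shuffle): 33 → 66
  after op 2 (in-shuffle): 66 → 46
  after op 3 (in-shuffle): 46 → 6
  after op 4 (in-shuffle): 6 → 13
  after op 5 (in-shuffle): 13 → 27
  after op 6 (cut 10): 27 → 17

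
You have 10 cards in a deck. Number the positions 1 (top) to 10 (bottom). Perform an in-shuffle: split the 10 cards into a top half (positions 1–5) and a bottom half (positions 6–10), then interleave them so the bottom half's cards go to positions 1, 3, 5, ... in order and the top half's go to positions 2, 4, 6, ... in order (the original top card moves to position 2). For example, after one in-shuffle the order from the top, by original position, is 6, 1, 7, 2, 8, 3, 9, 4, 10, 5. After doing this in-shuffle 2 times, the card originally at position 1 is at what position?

Track the card's position through each in-shuffle:
1 → 2 → 4

4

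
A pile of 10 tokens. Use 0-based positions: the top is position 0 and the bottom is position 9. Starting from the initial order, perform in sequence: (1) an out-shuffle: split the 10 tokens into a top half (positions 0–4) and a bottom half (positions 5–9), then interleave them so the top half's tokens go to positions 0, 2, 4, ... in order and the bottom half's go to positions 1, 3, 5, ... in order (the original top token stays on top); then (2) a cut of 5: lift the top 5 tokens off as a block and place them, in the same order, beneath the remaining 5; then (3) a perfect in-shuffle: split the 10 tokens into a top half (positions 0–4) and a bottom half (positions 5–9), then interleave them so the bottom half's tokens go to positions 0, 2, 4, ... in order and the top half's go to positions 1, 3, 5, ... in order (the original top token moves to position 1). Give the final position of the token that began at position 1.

4

Track the token from position 1 forward through each operation:
  after op 1 (out-shuffle): 1 → 2
  after op 2 (cut 5): 2 → 7
  after op 3 (in-shuffle): 7 → 4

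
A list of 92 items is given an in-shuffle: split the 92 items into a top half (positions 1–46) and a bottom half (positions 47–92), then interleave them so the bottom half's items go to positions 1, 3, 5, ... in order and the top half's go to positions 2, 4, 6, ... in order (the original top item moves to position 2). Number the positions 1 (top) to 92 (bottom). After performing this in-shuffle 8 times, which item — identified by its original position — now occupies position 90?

Work backwards from position 90, undoing one in-shuffle at a time:
90 ← 45 ← 69 ← 81 ← 87 ← 90 ← 45 ← 69 ← 81
So the item now at position 90 started at position 81.

81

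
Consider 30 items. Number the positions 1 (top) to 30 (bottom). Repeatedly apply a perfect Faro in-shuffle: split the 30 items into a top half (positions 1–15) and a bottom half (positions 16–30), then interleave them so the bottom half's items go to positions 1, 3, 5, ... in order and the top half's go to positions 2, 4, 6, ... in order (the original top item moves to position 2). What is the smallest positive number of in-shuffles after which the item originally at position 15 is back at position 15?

5

Follow position 15 under repeated in-shuffles:
15 → 30 → 29 → 27 → 23 → 15
It first returns after 5 in-shuffles.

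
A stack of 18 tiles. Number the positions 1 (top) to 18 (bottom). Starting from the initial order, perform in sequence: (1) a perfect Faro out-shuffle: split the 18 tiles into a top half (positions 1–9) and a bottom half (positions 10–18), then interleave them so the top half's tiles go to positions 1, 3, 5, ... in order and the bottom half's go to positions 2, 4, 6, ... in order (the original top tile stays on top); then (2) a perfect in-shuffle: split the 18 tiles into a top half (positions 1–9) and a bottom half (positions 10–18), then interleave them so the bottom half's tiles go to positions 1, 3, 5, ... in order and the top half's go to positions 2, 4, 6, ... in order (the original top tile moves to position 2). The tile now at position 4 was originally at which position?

10

Undo the operations in reverse order, starting from position 4:
  undo op 2 (in-shuffle, from top half): 4 ← 2
  undo op 1 (out-shuffle, from bottom half): 2 ← 10
So the tile at position 4 came from original position 10.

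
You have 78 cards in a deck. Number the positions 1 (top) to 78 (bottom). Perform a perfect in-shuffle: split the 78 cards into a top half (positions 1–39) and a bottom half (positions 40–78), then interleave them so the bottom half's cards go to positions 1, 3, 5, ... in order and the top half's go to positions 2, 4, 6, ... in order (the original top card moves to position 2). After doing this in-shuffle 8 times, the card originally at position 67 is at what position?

Track the card's position through each in-shuffle:
67 → 55 → 31 → 62 → 45 → 11 → 22 → 44 → 9

9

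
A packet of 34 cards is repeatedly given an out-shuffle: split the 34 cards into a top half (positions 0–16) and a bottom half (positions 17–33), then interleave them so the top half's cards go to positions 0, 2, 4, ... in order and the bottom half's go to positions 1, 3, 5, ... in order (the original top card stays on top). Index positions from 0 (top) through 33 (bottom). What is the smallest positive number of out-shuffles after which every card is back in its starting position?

10

The out-shuffle permutes the 34 positions with cycle lengths [1, 1, 2, 10, 10, 10].
Every card is home exactly when every cycle has completed a whole number of laps, i.e. after lcm(1, 2, 10) = 10 out-shuffles.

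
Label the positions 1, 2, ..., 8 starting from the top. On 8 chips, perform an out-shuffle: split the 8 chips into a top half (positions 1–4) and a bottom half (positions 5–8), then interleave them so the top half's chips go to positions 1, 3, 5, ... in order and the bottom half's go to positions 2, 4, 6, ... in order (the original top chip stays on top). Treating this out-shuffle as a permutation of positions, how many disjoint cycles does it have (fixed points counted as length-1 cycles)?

Trace each unvisited position around until it returns:
(1) (2 3 5) (4 7 6) (8)
4 cycles in total.

4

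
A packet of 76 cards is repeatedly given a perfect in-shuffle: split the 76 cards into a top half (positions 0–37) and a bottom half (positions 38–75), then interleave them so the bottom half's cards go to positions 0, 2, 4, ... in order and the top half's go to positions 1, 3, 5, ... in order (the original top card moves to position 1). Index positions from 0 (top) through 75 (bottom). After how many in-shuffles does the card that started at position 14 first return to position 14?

30

Follow position 14 under repeated in-shuffles:
14 → 29 → 59 → 42 → 8 → 17 → 35 → 71 → ... → 14 (length 30)
It first returns after 30 in-shuffles.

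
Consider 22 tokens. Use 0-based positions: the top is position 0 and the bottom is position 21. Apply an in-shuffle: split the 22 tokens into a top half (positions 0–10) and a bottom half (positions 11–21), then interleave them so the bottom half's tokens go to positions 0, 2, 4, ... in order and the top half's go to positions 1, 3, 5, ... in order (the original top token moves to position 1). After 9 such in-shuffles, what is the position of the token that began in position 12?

Track the token's position through each in-shuffle:
12 → 2 → 5 → 11 → 0 → 1 → 3 → 7 → 15 → 8

8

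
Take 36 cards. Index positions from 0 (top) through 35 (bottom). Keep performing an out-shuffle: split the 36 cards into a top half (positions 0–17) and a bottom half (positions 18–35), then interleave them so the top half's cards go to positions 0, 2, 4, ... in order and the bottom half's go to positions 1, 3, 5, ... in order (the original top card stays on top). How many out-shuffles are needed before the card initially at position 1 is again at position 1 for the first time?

12

Follow position 1 under repeated out-shuffles:
1 → 2 → 4 → 8 → 16 → 32 → 29 → 23 → 11 → 22 → 9 → 18 → 1
It first returns after 12 out-shuffles.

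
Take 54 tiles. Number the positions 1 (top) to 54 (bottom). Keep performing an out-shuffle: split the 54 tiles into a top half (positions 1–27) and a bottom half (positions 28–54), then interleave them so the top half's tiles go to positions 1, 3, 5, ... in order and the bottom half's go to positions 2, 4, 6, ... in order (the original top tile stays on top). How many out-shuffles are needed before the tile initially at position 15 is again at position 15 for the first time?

Follow position 15 under repeated out-shuffles:
15 → 29 → 4 → 7 → 13 → 25 → 49 → 44 → ... → 15 (length 52)
It first returns after 52 out-shuffles.

52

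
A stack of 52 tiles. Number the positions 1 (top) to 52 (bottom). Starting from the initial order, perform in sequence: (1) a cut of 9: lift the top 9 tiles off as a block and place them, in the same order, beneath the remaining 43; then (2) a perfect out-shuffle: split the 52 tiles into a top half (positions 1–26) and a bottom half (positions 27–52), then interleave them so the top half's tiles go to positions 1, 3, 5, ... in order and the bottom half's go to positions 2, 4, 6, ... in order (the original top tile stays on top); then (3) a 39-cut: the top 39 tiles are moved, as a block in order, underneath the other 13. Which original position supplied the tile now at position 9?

Undo the operations in reverse order, starting from position 9:
  undo op 3 (cut 39): 9 ← 48
  undo op 2 (out-shuffle, from bottom half): 48 ← 50
  undo op 1 (cut 9): 50 ← 7
So the tile at position 9 came from original position 7.

7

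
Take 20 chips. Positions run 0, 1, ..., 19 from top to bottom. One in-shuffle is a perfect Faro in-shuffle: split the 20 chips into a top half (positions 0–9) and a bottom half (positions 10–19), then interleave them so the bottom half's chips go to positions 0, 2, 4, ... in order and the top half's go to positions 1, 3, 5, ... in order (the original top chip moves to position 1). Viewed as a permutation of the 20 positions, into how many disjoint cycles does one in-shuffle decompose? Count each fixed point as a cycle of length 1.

Trace each unvisited position around until it returns:
(0 1 3 7 15 10) (2 5 11) (4 9 19 18 16 12) (6 13) (8 17 14)
5 cycles in total.

5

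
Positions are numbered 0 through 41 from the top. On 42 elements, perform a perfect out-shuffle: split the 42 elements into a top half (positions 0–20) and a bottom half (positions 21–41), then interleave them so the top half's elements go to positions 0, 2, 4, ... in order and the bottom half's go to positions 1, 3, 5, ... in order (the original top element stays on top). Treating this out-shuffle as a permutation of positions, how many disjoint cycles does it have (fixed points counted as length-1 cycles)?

Trace each unvisited position around until it returns:
(0) (1 2 4 8 16 32 ... len 20) (3 6 12 24 7 14 ... len 20) (41)
4 cycles in total.

4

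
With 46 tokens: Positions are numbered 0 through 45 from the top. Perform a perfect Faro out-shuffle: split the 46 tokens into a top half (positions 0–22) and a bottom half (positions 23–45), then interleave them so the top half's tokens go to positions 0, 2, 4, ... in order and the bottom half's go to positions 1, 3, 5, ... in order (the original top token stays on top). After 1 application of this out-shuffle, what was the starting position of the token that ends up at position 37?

41

Work backwards from position 37, undoing one out-shuffle at a time:
37 ← 41
So the token now at position 37 started at position 41.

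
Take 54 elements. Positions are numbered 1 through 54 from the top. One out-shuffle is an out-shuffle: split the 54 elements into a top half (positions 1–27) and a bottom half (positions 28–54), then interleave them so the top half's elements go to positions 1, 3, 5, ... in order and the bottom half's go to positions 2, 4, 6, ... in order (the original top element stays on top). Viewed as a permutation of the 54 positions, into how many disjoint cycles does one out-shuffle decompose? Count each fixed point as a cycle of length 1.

Trace each unvisited position around until it returns:
(1) (2 3 5 9 17 33 ... len 52) (54)
3 cycles in total.

3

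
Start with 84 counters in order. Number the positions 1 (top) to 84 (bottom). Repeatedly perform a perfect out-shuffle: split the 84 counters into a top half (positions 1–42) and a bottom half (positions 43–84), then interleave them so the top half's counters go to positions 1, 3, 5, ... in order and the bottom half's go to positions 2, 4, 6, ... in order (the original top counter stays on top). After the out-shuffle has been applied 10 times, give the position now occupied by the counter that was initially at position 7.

Track the counter's position through each out-shuffle:
7 → 13 → 25 → 49 → 14 → 27 → 53 → 22 → 43 → 2 → 3

3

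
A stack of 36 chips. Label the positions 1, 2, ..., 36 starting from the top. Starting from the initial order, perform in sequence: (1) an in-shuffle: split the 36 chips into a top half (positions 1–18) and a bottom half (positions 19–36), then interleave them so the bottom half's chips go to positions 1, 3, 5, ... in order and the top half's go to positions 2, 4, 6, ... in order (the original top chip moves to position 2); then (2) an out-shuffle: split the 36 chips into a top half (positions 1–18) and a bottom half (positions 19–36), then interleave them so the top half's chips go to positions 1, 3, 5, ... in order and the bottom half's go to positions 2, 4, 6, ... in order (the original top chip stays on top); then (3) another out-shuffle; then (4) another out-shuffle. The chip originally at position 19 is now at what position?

1

Track the chip from position 19 forward through each operation:
  after op 1 (in-shuffle): 19 → 1
  after op 2 (out-shuffle): 1 → 1
  after op 3 (out-shuffle): 1 → 1
  after op 4 (out-shuffle): 1 → 1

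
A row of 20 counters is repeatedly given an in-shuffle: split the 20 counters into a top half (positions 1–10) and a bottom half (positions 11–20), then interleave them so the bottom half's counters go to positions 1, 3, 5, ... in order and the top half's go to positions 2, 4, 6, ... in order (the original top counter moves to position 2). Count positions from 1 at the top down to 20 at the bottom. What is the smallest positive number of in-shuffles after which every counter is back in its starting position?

6

The in-shuffle permutes the 20 positions with cycle lengths [2, 3, 3, 6, 6].
Every counter is home exactly when every cycle has completed a whole number of laps, i.e. after lcm(2, 3, 6) = 6 in-shuffles.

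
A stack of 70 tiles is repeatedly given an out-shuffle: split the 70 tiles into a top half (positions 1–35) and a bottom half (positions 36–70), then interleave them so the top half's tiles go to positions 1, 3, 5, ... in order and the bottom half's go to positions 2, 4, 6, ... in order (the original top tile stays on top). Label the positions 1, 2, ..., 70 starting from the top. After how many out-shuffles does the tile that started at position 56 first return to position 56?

22

Follow position 56 under repeated out-shuffles:
56 → 42 → 14 → 27 → 53 → 36 → 2 → 3 → ... → 56 (length 22)
It first returns after 22 out-shuffles.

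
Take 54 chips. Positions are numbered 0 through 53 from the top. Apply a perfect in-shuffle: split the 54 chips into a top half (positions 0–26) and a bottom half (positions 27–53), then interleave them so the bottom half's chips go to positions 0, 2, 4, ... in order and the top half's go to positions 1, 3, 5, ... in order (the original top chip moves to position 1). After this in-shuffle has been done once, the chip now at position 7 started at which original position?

3

Work backwards from position 7, undoing one in-shuffle at a time:
7 ← 3
So the chip now at position 7 started at position 3.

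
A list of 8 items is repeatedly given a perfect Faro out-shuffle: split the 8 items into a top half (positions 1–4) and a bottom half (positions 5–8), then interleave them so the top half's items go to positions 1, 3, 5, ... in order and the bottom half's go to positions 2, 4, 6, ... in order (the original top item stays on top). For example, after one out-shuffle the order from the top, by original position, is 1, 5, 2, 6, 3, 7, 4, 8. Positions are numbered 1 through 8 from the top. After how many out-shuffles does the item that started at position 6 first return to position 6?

3

Follow position 6 under repeated out-shuffles:
6 → 4 → 7 → 6
It first returns after 3 out-shuffles.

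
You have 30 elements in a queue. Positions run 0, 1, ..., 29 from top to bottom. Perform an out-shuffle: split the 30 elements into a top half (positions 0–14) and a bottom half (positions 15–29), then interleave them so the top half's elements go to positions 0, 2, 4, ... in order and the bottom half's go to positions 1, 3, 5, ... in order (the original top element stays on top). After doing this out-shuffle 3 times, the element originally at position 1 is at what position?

Track the element's position through each out-shuffle:
1 → 2 → 4 → 8

8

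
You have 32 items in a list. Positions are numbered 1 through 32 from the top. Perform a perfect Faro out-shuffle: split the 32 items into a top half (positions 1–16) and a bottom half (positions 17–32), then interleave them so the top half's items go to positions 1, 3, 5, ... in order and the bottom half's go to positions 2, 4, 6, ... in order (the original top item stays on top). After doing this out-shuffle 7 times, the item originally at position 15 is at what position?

Track the item's position through each out-shuffle:
15 → 29 → 26 → 20 → 8 → 15 → 29 → 26

26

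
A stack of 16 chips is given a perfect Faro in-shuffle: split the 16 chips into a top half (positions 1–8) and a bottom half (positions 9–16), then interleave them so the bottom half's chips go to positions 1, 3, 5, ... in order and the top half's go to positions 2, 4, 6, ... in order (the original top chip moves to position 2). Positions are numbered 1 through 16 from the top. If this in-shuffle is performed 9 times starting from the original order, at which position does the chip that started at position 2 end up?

4

Track the chip's position through each in-shuffle:
2 → 4 → 8 → 16 → 15 → 13 → 9 → 1 → 2 → 4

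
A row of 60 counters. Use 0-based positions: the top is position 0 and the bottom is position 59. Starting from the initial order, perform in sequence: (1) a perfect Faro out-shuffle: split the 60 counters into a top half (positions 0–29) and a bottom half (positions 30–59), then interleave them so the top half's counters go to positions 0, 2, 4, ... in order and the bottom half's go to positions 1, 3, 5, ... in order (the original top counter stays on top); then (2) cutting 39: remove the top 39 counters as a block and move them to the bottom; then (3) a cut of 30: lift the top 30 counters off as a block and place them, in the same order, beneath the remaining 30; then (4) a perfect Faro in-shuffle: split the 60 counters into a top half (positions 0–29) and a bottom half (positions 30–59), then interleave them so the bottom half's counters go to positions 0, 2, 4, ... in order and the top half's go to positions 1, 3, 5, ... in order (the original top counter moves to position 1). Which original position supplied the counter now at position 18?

24

Undo the operations in reverse order, starting from position 18:
  undo op 4 (in-shuffle, from bottom half): 18 ← 39
  undo op 3 (cut 30): 39 ← 9
  undo op 2 (cut 39): 9 ← 48
  undo op 1 (out-shuffle, from top half): 48 ← 24
So the counter at position 18 came from original position 24.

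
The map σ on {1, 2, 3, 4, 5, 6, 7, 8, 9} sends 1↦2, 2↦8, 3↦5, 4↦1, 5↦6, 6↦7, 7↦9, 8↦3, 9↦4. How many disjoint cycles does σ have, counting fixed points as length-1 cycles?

Cycle decomposition: (1 2 8 3 5 6 7 9 4).
1 cycle.

1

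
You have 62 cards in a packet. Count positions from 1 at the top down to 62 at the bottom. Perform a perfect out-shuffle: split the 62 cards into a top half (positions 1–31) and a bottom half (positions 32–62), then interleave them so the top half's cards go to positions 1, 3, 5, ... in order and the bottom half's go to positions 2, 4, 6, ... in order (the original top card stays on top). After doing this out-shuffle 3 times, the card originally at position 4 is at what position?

25

Track the card's position through each out-shuffle:
4 → 7 → 13 → 25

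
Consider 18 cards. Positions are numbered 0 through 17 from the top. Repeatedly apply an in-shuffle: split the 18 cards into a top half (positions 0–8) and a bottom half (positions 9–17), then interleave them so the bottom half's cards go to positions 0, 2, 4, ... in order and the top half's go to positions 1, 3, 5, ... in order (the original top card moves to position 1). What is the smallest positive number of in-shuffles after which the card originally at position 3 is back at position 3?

Follow position 3 under repeated in-shuffles:
3 → 7 → 15 → 12 → 6 → 13 → 8 → 17 → 16 → 14 → 10 → 2 → 5 → 11 → 4 → 9 → 0 → 1 → 3
It first returns after 18 in-shuffles.

18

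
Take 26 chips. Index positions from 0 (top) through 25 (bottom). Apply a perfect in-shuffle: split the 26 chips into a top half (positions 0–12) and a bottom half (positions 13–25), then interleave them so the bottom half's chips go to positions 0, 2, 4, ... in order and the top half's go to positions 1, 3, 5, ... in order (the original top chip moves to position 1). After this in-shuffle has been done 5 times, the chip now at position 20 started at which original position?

Work backwards from position 20, undoing one in-shuffle at a time:
20 ← 23 ← 11 ← 5 ← 2 ← 14
So the chip now at position 20 started at position 14.

14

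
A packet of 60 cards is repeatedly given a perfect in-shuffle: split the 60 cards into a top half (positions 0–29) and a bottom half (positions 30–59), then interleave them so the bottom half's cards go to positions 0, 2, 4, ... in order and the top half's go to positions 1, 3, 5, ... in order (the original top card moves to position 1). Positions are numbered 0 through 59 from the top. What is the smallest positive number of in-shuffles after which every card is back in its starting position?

60

The in-shuffle permutes the 60 positions with cycle lengths [60].
Every card is home exactly when every cycle has completed a whole number of laps, i.e. after lcm(60) = 60 in-shuffles.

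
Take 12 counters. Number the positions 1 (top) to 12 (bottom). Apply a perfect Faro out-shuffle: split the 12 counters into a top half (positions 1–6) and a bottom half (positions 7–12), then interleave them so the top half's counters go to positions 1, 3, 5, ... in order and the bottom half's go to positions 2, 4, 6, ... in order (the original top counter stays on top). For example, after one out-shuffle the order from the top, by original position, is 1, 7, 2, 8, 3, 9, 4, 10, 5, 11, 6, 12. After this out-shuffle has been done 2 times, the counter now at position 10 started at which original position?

Work backwards from position 10, undoing one out-shuffle at a time:
10 ← 11 ← 6
So the counter now at position 10 started at position 6.

6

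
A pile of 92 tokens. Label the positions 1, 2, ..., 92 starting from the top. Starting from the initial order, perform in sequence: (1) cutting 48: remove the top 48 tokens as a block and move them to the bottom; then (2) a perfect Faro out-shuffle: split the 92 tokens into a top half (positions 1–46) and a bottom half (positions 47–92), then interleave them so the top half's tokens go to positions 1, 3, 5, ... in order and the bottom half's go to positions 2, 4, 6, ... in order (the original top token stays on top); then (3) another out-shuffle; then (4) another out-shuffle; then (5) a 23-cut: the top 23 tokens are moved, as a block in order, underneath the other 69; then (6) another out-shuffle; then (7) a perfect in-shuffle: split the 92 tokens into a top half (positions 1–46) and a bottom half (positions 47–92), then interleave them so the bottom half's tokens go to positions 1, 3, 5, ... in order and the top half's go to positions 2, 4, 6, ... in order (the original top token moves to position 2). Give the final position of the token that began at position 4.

Track the token from position 4 forward through each operation:
  after op 1 (cut 48): 4 → 48
  after op 2 (out-shuffle): 48 → 4
  after op 3 (out-shuffle): 4 → 7
  after op 4 (out-shuffle): 7 → 13
  after op 5 (cut 23): 13 → 82
  after op 6 (out-shuffle): 82 → 72
  after op 7 (in-shuffle): 72 → 51

51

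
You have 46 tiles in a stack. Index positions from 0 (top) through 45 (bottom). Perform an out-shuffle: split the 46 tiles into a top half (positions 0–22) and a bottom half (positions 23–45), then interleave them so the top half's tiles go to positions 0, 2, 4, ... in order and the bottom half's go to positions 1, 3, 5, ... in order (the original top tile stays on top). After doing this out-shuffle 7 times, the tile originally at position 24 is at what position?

12

Track the tile's position through each out-shuffle:
24 → 3 → 6 → 12 → 24 → 3 → 6 → 12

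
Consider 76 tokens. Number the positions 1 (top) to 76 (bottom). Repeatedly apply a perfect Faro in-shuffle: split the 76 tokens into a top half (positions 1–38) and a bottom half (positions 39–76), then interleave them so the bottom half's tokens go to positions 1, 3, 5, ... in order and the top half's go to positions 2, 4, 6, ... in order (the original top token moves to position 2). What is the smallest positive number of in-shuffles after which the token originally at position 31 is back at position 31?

30

Follow position 31 under repeated in-shuffles:
31 → 62 → 47 → 17 → 34 → 68 → 59 → 41 → ... → 31 (length 30)
It first returns after 30 in-shuffles.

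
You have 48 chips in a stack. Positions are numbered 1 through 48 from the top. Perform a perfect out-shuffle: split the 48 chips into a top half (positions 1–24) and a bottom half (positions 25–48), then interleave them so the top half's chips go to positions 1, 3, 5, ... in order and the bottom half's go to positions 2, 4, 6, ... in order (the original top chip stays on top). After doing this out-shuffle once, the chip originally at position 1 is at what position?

1

Position 1 is a fixed point of every out-shuffle, so the chip never moves.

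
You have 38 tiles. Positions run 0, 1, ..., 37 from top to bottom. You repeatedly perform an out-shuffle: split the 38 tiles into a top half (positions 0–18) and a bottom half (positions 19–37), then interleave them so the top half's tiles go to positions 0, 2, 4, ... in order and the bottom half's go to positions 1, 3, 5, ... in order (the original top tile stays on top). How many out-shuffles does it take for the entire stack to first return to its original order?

The out-shuffle permutes the 38 positions with cycle lengths [1, 1, 36].
Every tile is home exactly when every cycle has completed a whole number of laps, i.e. after lcm(1, 36) = 36 out-shuffles.

36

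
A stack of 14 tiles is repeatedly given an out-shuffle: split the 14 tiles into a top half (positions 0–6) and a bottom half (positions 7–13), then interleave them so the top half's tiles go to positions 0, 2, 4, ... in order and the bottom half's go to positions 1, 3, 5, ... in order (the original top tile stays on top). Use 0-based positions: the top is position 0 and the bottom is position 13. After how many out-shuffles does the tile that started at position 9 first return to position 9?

Follow position 9 under repeated out-shuffles:
9 → 5 → 10 → 7 → 1 → 2 → 4 → 8 → 3 → 6 → 12 → 11 → 9
It first returns after 12 out-shuffles.

12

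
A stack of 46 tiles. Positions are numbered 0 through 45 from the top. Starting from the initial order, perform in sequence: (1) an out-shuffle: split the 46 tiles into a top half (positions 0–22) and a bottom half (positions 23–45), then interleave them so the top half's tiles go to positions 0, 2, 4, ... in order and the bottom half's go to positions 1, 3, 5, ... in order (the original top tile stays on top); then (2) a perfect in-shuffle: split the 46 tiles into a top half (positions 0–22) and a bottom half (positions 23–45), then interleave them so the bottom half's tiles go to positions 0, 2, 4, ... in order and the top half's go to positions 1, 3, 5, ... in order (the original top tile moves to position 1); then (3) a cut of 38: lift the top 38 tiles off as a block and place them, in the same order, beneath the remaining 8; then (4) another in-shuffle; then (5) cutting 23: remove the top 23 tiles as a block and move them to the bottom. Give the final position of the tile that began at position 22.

Track the tile from position 22 forward through each operation:
  after op 1 (out-shuffle): 22 → 44
  after op 2 (in-shuffle): 44 → 42
  after op 3 (cut 38): 42 → 4
  after op 4 (in-shuffle): 4 → 9
  after op 5 (cut 23): 9 → 32

32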